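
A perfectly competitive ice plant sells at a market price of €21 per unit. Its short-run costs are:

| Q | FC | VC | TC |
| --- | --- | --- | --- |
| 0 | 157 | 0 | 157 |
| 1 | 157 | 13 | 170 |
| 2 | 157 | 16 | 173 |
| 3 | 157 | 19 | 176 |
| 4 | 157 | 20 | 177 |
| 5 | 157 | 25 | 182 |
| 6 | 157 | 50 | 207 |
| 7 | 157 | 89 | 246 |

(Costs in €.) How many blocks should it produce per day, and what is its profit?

Q = 5; profit = -€77

Compute π = P·Q − TC at each output: Q=0: -157; Q=1: -149; Q=2: -131; Q=3: -113; Q=4: -93; Q=5: -77; Q=6: -81; Q=7: -99.
Profit is maximized at Q = 5. AVC there is 25/5 = €5 ≤ P, so producing beats shutting down (which would give -€157).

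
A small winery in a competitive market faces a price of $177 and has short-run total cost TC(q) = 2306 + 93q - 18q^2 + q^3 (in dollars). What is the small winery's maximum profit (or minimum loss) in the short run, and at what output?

Profit = -$346 at q = 14

AVC = 93 - 18q + q^2 has its minimum $12 at q = 9; price $177 clears that bar, so the firm operates.
With MC = 93 - 36q + 3q^2, P = MC on the upward-sloping part at q* = 14.
TR = 177·14 = 2478. TC = 2306 + 518 = 2824. Profit = 2478 − 2824 = -$346.
By producing, the firm covers all variable cost plus $1960 of fixed cost; shutting down would lose the full $2306.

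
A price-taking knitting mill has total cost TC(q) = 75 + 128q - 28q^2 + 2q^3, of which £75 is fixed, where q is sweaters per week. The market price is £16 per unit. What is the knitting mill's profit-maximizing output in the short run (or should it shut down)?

Variable cost is VC = 128q - 28q^2 + 2q^3, so AVC = VC/q = 128 - 28q + 2q^2 and MC = dTC/dq = 128 - 56q + 6q^2.
AVC hits its minimum where MC = AVC, at q = 7, giving min AVC = 128 - 28·7 + 2·7^2 = £30.
P = £16 lies below min AVC = £30; no output level covers variable cost.
The firm minimizes its loss by shutting down and losing only its fixed cost of £75.

Shut down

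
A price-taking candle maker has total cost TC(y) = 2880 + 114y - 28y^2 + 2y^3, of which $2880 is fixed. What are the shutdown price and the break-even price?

Shutdown price = $16; break-even price = $306

AVC = 114 - 28y + 2y^2; minimized at y = 7, giving min AVC = $16. That is the shutdown price.
ATC = 2880/y + 114 - 28y + 2y^2. Setting dATC/dy = −2880/y^2 − 28 + 4y = 0 gives y = 12 (since 4·12^3 − 28·12^2 = 2880).
min ATC = 2880/12 + 114 − 28·12 + 2·12^2 = $306. That is the break-even price.
For $16 ≤ P < $306 the firm produces at a loss; below $16 it shuts down.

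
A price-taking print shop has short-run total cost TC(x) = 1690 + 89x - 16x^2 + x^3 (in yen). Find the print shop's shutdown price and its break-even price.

AVC = 89 - 16x + x^2; minimized at x = 8, giving min AVC = ¥25. That is the shutdown price.
ATC = 1690/x + 89 - 16x + x^2. Setting dATC/dx = −1690/x^2 − 16 + 2x = 0 gives x = 13 (since 2·13^3 − 16·13^2 = 1690).
min ATC = 1690/13 + 89 − 16·13 + 13^2 = ¥180. That is the break-even price.
Between these two prices the firm operates at a loss; above ¥180 it earns a profit.

Shutdown price = ¥25; break-even price = ¥180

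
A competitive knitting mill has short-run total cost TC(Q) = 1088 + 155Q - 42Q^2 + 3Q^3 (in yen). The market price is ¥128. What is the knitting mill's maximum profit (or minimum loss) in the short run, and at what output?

Profit = -¥116 at Q = 9

AVC = 155 - 42Q + 3Q^2 has its minimum ¥8 at Q = 7; price ¥128 clears that bar, so the firm operates.
MC = 155 - 84Q + 9Q^2. Setting P = MC and taking the root on the rising branch gives Q* = 9.
TR = 128·9 = 1152. TC = 1088 + 180 = 1268. Profit = 1152 − 1268 = -¥116.
By producing, the firm covers all variable cost plus ¥972 of fixed cost; shutting down would lose the full ¥1088.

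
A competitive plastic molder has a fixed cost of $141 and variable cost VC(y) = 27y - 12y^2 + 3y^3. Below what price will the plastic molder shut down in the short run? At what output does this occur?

The shutdown price is the minimum of AVC. VC = 27y - 12y^2 + 3y^3, so AVC = 27 - 12y + 3y^2.
dAVC/dy = -12 + 6y = 0 gives y = 2. min AVC = 27 - 12·2 + 3·2^2 = 15.
The firm shuts down for any P below $15.

$15 per unit, at y = 2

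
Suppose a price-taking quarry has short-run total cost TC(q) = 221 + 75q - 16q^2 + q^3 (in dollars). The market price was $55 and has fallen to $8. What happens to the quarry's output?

Output falls from 10 to 0 (the firm shuts down)

AVC = 75 - 16q + q^2, minimized at q = 8 where min AVC = $11. MC = 75 - 32q + 3q^2.
At P = $55 ≥ min AVC, set P = MC on the rising branch: q = 10.
At P = $8 < min AVC = $11, price no longer covers variable cost at any output, so the firm shuts down: q = 0.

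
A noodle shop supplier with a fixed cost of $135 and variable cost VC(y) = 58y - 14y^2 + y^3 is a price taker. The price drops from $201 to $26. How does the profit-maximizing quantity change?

AVC = 58 - 14y + y^2, minimized at y = 7 where min AVC = $9. MC = 58 - 28y + 3y^2.
With P = $201 above the shutdown price, P = MC gives y = 13.
At P = $26 ≥ min AVC, set P = MC: y = 8. The firm stays open but cuts output.

Output falls from 13 to 8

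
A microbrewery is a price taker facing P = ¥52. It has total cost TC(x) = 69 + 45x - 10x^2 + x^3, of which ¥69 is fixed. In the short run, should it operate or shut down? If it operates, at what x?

Produce at x = 7

Variable cost is VC = 45x - 10x^2 + x^3, so AVC = VC/x = 45 - 10x + x^2 and MC = dTC/dx = 45 - 20x + 3x^2.
The AVC parabola has its vertex at x = 10/2 = 5, where AVC = 45 - 10·5 + 5^2 = ¥20.
Because ¥52 ≥ ¥20, revenue can cover variable cost; the firm operates.
P = MC gives -7 - 20x + 3x^2 = 0, with roots -1/3 and 7. Take the larger (rising MC): x* = 7.
Check: AVC at x = 7 is ¥24 ≤ P, so revenue covers variable cost.
Profit = P·x − TC = 52·7 − 237 = ¥127.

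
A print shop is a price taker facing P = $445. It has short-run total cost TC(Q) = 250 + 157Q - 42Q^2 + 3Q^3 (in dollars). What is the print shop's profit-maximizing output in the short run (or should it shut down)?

Variable cost is VC = 157Q - 42Q^2 + 3Q^3, so AVC = VC/Q = 157 - 42Q + 3Q^2 and MC = dTC/dQ = 157 - 84Q + 9Q^2.
AVC is minimized where dAVC/dQ = -42 + 6Q = 0, at Q = 7; min AVC = 157 - 42·7 + 3·7^2 = $10.
P = $445 exceeds min AVC = $10, so the firm stays open.
Set P = MC: 445 = 157 - 84Q + 9Q^2 → -288 - 84Q + 9Q^2 = 0. The roots are Q = -8/3 and Q = 12; the profit-maximizing output is on the rising part of MC, so Q* = 12.
Check: AVC at Q = 12 is $85 ≤ P, so revenue covers variable cost.
Profit = P·Q − TC = 445·12 − 1270 = $4070.

Produce at Q = 12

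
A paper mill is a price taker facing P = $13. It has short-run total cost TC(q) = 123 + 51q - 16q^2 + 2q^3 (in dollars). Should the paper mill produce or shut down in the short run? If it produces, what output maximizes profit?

Shut down

Strip out fixed cost: VC = 51q - 16q^2 + 2q^3. Then AVC = 51 - 16q + 2q^2 and MC = 51 - 32q + 6q^2.
AVC is minimized where dAVC/dq = -16 + 4q = 0, at q = 4; min AVC = 51 - 16·4 + 2·4^2 = $19.
P = $13 lies below min AVC = $19; no output level covers variable cost.
Shutting down limits the loss to fixed cost, $123.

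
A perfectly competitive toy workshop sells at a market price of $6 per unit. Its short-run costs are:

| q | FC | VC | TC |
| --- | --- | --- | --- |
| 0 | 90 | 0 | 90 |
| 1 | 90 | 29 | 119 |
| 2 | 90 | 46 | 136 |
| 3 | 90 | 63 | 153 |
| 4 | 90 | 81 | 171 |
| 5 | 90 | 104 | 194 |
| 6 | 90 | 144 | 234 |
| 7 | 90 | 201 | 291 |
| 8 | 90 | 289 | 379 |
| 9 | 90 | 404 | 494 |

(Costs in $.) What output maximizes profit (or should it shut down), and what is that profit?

q = 0 (shut down); profit = -$90

Profit at each row (π = 6q − TC): q=0: -90; q=1: -113; q=2: -124; q=3: -135; q=4: -147; q=5: -164; q=6: -198; q=7: -249; q=8: -331; q=9: -440.
Profit is highest at q = 0. Equivalently, the lowest AVC in the table is 81/4 ≈ $20.25 at q = 4, and P = $6 falls below it — price never covers variable cost, so the firm shuts down and loses only its fixed cost.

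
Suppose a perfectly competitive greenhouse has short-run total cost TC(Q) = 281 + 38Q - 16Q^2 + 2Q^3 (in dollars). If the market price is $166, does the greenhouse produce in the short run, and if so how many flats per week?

Produce at Q = 8

From TC, MC = TC'(Q) = 38 - 32Q + 6Q^2 and AVC = VC/Q = 38 - 16Q + 2Q^2.
AVC is minimized where dAVC/dQ = -16 + 4Q = 0, at Q = 4; min AVC = 38 - 16·4 + 2·4^2 = $6.
P = $166 exceeds min AVC = $6, so the firm stays open.
Set P = MC: 166 = 38 - 32Q + 6Q^2 → -128 - 32Q + 6Q^2 = 0. The roots are Q = -8/3 and Q = 8; the profit-maximizing output is on the rising part of MC, so Q* = 8.
Check: AVC at Q = 8 is $38 ≤ P, so revenue covers variable cost.
Profit = P·Q − TC = 166·8 − 585 = $743.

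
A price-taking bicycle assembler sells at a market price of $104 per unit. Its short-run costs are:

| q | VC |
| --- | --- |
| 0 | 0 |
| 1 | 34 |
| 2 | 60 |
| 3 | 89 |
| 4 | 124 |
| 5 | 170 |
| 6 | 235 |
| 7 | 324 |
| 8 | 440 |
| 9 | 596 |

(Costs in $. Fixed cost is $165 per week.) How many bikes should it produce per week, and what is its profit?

Tabulate TR − TC: q=0: -165; q=1: -95; q=2: -17; q=3: 58; q=4: 127; q=5: 185; q=6: 224; q=7: 239; q=8: 227; q=9: 175.
Profit is maximized at q = 7. AVC there is 324/7 = $46.29 ≤ P, so producing beats shutting down (which would give -$165).

q = 7; profit = $239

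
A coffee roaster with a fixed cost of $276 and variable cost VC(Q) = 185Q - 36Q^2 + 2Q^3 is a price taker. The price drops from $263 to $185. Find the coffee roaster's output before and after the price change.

Output falls from 13 to 12

MC = 185 - 72Q + 6Q^2; the shutdown threshold is min AVC = $23 (at Q = 9).
With P = $263 above the shutdown price, P = MC gives Q = 13.
At P = $185 ≥ min AVC, set P = MC: Q = 12. The firm stays open but cuts output.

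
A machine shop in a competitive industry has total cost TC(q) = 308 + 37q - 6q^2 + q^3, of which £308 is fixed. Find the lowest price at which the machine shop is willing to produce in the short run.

£28 per unit

The shutdown price is the minimum of AVC. VC = 37q - 6q^2 + q^3, so AVC = 37 - 6q + q^2.
At the minimum of AVC, MC = AVC. MC = 37 - 12q + 3q^2; setting MC = AVC gives 2q^2 - 6q = 0, so q = 3. min AVC = 28.
The firm shuts down for any P below £28.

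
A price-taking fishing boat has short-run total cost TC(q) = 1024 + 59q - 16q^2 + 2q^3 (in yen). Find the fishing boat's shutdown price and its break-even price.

AVC = 59 - 16q + 2q^2; minimized at q = 4, giving min AVC = ¥27. That is the shutdown price.
ATC = 1024/q + 59 - 16q + 2q^2. Setting dATC/dq = −1024/q^2 − 16 + 4q = 0 gives q = 8 (since 4·8^3 − 16·8^2 = 1024).
min ATC = 1024/8 + 59 − 16·8 + 2·8^2 = ¥187. That is the break-even price.
For ¥27 ≤ P < ¥187 the firm produces at a loss; below ¥27 it shuts down.

Shutdown price = ¥27; break-even price = ¥187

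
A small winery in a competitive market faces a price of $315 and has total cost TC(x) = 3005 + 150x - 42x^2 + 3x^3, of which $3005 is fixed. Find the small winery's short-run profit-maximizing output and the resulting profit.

AVC = 150 - 42x + 3x^2 has its minimum $3 at x = 7; price $315 clears that bar, so the firm operates.
MC = 150 - 84x + 9x^2. Setting P = MC and taking the root on the rising branch gives x* = 11.
TR = 315·11 = 3465. TC = 3005 + 561 = 3566. Profit = 3465 − 3566 = -$101.
That loss of $101 beats the $3005 the firm would lose by shutting down; producing recovers $2904 of fixed cost.

Profit = -$101 at x = 11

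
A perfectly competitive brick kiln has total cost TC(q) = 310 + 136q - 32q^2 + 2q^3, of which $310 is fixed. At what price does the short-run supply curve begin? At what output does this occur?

$8 per unit, at q = 8

The shutdown price is the minimum of AVC. VC = 136q - 32q^2 + 2q^3, so AVC = 136 - 32q + 2q^2.
At the minimum of AVC, MC = AVC. MC = 136 - 64q + 6q^2; setting MC = AVC gives 4q^2 - 32q = 0, so q = 8. min AVC = 8.
For P < $8 the firm produces nothing.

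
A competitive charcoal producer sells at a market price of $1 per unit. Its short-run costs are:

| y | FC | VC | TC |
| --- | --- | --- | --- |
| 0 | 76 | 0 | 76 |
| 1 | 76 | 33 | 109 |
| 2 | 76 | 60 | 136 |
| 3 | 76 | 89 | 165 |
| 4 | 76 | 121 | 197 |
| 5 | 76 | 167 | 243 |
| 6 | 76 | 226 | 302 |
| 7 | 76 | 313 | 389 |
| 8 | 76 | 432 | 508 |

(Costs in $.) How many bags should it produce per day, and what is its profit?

Profit at each row (π = 1y − TC): y=0: -76; y=1: -108; y=2: -134; y=3: -162; y=4: -193; y=5: -238; y=6: -296; y=7: -382; y=8: -500.
Profit is highest at y = 0. Equivalently, the lowest AVC in the table is 89/3 ≈ $29.67 at y = 3, and P = $1 falls below it — price never covers variable cost, so the firm shuts down and loses only its fixed cost.

y = 0 (shut down); profit = -$76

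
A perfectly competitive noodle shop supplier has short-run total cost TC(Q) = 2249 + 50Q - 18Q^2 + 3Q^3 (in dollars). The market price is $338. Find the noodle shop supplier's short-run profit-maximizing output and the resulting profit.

Profit = -$329 at Q = 8

AVC = 50 - 18Q + 3Q^2; min AVC = $23 at Q = 3. Since P = $338 ≥ min AVC, the firm produces.
With MC = 50 - 36Q + 9Q^2, P = MC on the upward-sloping part at Q* = 8.
TR = 338·8 = 2704. TC = 2249 + 784 = 3033. Profit = 2704 − 3033 = -$329.
That loss of $329 beats the $2249 the firm would lose by shutting down; producing recovers $1920 of fixed cost.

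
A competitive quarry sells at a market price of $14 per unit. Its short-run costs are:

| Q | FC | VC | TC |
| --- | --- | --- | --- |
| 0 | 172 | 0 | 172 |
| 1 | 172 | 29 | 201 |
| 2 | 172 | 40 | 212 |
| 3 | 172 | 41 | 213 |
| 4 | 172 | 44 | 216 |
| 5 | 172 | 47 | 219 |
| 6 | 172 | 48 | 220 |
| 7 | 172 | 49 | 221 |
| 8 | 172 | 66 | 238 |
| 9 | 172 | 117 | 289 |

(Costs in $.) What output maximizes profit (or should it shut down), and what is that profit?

Q = 7; profit = -$123

Tabulate TR − TC: Q=0: -172; Q=1: -187; Q=2: -184; Q=3: -171; Q=4: -160; Q=5: -149; Q=6: -136; Q=7: -123; Q=8: -126; Q=9: -163.
Profit is maximized at Q = 7. AVC there is 49/7 = $7 ≤ P, so producing beats shutting down (which would give -$172).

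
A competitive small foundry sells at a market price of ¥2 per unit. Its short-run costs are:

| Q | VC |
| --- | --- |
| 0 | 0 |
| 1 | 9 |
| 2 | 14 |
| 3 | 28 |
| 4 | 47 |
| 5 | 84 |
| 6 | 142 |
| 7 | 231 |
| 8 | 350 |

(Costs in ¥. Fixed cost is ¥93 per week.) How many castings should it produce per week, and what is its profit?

Profit at each row (π = 2Q − TC): Q=0: -93; Q=1: -100; Q=2: -103; Q=3: -115; Q=4: -132; Q=5: -167; Q=6: -223; Q=7: -310; Q=8: -427.
Profit is highest at Q = 0. Equivalently, the lowest AVC in the table is 14/2 ≈ ¥7 at Q = 2, and P = ¥2 falls below it — price never covers variable cost, so the firm shuts down and loses only its fixed cost.

Q = 0 (shut down); profit = -¥93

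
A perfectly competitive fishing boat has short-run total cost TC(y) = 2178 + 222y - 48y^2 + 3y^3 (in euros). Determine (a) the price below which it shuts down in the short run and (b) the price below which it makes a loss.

AVC = 222 - 48y + 3y^2; minimized at y = 8, giving min AVC = €30. That is the shutdown price.
ATC = 2178/y + 222 - 48y + 3y^2. Setting dATC/dy = −2178/y^2 − 48 + 6y = 0 gives y = 11 (since 6·11^3 − 48·11^2 = 2178).
min ATC = 2178/11 + 222 − 48·11 + 3·11^2 = €255. That is the break-even price.
Between these two prices the firm operates at a loss; above €255 it earns a profit.

Shutdown price = €30; break-even price = €255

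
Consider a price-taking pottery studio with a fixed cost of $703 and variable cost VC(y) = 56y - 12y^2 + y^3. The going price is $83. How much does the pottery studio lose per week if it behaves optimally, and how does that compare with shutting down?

Profit = -$217 at y = 9

AVC = 56 - 12y + y^2; min AVC = $20 at y = 6. Since P = $83 ≥ min AVC, the firm produces.
With MC = 56 - 24y + 3y^2, P = MC on the upward-sloping part at y* = 9.
TR = 83·9 = 747. TC = 703 + 261 = 964. Profit = 747 − 964 = -$217.
That loss of $217 beats the $703 the firm would lose by shutting down; producing recovers $486 of fixed cost.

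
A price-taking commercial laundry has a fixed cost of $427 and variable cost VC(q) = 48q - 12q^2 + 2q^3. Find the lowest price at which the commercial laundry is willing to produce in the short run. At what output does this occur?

The firm shuts down when price falls below the minimum of average variable cost. AVC = VC/q = 48 - 12q + 2q^2.
At the minimum of AVC, MC = AVC. MC = 48 - 24q + 6q^2; setting MC = AVC gives 4q^2 - 12q = 0, so q = 3. min AVC = 30.
For P < $30 the firm produces nothing.

$30 per unit, at q = 3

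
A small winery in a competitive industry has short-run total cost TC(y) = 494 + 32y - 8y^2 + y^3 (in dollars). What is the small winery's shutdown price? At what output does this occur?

$16 per unit, at y = 4

The firm shuts down when price falls below the minimum of average variable cost. AVC = VC/y = 32 - 8y + y^2.
dAVC/dy = -8 + 2y = 0 gives y = 4. min AVC = 32 - 8·4 + 4^2 = 16.
So the shutdown price is $16.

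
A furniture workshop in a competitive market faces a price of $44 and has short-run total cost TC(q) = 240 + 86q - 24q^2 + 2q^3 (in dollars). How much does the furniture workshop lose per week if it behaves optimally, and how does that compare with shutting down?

Profit = -$44 at q = 7

AVC = 86 - 24q + 2q^2 has its minimum $14 at q = 6; price $44 clears that bar, so the firm operates.
MC = 86 - 48q + 6q^2. Setting P = MC and taking the root on the rising branch gives q* = 7.
TR = 44·7 = 308. TC = 240 + 112 = 352. Profit = 308 − 352 = -$44.
By producing, the firm covers all variable cost plus $196 of fixed cost; shutting down would lose the full $240.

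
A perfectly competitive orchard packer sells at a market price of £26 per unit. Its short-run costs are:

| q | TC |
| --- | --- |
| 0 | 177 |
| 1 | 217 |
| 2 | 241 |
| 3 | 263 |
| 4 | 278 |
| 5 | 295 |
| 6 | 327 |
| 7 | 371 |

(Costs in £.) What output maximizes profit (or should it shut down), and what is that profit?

q = 5; profit = -£165

Compute π = P·q − TC at each output: q=0: -177; q=1: -191; q=2: -189; q=3: -185; q=4: -174; q=5: -165; q=6: -171; q=7: -189.
Profit is maximized at q = 5. AVC there is 118/5 = £23.60 ≤ P, so producing beats shutting down (which would give -£177).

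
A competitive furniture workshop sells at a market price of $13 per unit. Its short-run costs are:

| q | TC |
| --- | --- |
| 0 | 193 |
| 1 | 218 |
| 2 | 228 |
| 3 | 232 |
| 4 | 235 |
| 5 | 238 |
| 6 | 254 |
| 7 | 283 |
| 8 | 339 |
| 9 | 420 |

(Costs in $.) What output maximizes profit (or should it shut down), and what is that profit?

Compute π = P·q − TC at each output: q=0: -193; q=1: -205; q=2: -202; q=3: -193; q=4: -183; q=5: -173; q=6: -176; q=7: -192; q=8: -235; q=9: -303.
Profit is maximized at q = 5. AVC there is 45/5 = $9 ≤ P, so producing beats shutting down (which would give -$193).

q = 5; profit = -$173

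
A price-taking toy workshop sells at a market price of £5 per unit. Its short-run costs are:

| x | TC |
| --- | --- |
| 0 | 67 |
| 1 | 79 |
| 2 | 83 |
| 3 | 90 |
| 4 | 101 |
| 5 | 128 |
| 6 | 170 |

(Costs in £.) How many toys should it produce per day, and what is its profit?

Compute π = P·x − TC at each output: x=0: -67; x=1: -74; x=2: -73; x=3: -75; x=4: -81; x=5: -103; x=6: -140.
Profit is highest at x = 0. Equivalently, the lowest AVC in the table is 23/3 ≈ £7.67 at x = 3, and P = £5 falls below it — price never covers variable cost, so the firm shuts down and loses only its fixed cost.

x = 0 (shut down); profit = -£67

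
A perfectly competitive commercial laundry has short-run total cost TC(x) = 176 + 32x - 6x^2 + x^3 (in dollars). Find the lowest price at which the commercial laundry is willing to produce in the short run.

$23 per unit

The firm shuts down when price falls below the minimum of average variable cost. AVC = VC/x = 32 - 6x + x^2.
At the minimum of AVC, MC = AVC. MC = 32 - 12x + 3x^2; setting MC = AVC gives 2x^2 - 6x = 0, so x = 3. min AVC = 23.
The firm shuts down for any P below $23.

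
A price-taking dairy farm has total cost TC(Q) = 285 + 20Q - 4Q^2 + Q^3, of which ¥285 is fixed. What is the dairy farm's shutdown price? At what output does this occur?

¥16 per unit, at Q = 2

The shutdown price is the minimum of AVC. VC = 20Q - 4Q^2 + Q^3, so AVC = 20 - 4Q + Q^2.
dAVC/dQ = -4 + 2Q = 0 gives Q = 2. min AVC = 20 - 4·2 + 2^2 = 16.
The firm shuts down for any P below ¥16.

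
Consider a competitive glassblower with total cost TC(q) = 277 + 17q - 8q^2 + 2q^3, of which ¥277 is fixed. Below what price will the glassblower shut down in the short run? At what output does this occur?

The shutdown price is the minimum of AVC. VC = 17q - 8q^2 + 2q^3, so AVC = 17 - 8q + 2q^2.
dAVC/dq = -8 + 4q = 0 gives q = 2. min AVC = 17 - 8·2 + 2·2^2 = 9.
For P < ¥9 the firm produces nothing.

¥9 per unit, at q = 2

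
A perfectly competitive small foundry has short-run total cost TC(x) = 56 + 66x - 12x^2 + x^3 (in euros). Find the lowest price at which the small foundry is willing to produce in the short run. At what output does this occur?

€30 per unit, at x = 6

Short-run supply begins at min AVC. From VC = 66x - 12x^2 + x^3, AVC = 66 - 12x + x^2.
dAVC/dx = -12 + 2x = 0 gives x = 6. min AVC = 66 - 12·6 + 6^2 = 30.
For P < €30 the firm produces nothing.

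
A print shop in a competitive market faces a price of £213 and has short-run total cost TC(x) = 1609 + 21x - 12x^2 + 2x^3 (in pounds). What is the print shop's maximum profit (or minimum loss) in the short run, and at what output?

Profit = -£329 at x = 8

AVC = 21 - 12x + 2x^2; min AVC = £3 at x = 3. Since P = £213 ≥ min AVC, the firm produces.
MC = 21 - 24x + 6x^2. Setting P = MC and taking the root on the rising branch gives x* = 8.
TR = 213·8 = 1704. TC = 1609 + 424 = 2033. Profit = 1704 − 2033 = -£329.
Shutting down would mean losing the fixed cost of £1609, so operating at a loss of £329 is better by £1280.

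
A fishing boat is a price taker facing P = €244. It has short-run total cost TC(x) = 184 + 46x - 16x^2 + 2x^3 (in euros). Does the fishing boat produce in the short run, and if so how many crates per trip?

Produce at x = 9

Variable cost is VC = 46x - 16x^2 + 2x^3, so AVC = VC/x = 46 - 16x + 2x^2 and MC = dTC/dx = 46 - 32x + 6x^2.
The AVC parabola has its vertex at x = 16/4 = 4, where AVC = 46 - 16·4 + 2·4^2 = €14.
Since P = €244 ≥ min AVC = €14, price covers variable cost and the firm should produce.
P = MC gives -198 - 32x + 6x^2 = 0, with roots -11/3 and 9. Take the larger (rising MC): x* = 9.
Check: AVC at x = 9 is €64 ≤ P, so revenue covers variable cost.
Profit = P·x − TC = 244·9 − 760 = €1436.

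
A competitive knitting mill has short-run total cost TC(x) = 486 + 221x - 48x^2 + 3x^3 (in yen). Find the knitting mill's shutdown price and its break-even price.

AVC = 221 - 48x + 3x^2; minimized at x = 8, giving min AVC = ¥29. That is the shutdown price.
ATC = 486/x + 221 - 48x + 3x^2. Setting dATC/dx = −486/x^2 − 48 + 6x = 0 gives x = 9 (since 6·9^3 − 48·9^2 = 486).
min ATC = 486/9 + 221 − 48·9 + 3·9^2 = ¥86. That is the break-even price.
For ¥29 ≤ P < ¥86 the firm produces at a loss; below ¥29 it shuts down.

Shutdown price = ¥29; break-even price = ¥86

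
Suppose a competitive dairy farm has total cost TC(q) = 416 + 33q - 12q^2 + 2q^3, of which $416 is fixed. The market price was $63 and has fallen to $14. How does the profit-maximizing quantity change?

MC = 33 - 24q + 6q^2; the shutdown threshold is min AVC = $15 (at q = 3).
With P = $63 above the shutdown price, P = MC gives q = 5.
At P = $14 < min AVC = $15, price no longer covers variable cost at any output, so the firm shuts down: q = 0.

Output falls from 5 to 0 (the firm shuts down)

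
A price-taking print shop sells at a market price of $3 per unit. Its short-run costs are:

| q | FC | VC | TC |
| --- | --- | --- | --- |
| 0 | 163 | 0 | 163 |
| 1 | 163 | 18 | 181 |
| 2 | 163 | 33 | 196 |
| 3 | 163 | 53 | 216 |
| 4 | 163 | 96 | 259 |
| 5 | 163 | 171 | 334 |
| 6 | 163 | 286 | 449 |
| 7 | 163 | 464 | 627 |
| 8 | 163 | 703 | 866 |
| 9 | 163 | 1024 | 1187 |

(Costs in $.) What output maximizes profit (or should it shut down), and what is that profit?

Profit at each row (π = 3q − TC): q=0: -163; q=1: -178; q=2: -190; q=3: -207; q=4: -247; q=5: -319; q=6: -431; q=7: -606; q=8: -842; q=9: -1160.
Profit is highest at q = 0. Equivalently, the lowest AVC in the table is 33/2 ≈ $16.50 at q = 2, and P = $3 falls below it — price never covers variable cost, so the firm shuts down and loses only its fixed cost.

q = 0 (shut down); profit = -$163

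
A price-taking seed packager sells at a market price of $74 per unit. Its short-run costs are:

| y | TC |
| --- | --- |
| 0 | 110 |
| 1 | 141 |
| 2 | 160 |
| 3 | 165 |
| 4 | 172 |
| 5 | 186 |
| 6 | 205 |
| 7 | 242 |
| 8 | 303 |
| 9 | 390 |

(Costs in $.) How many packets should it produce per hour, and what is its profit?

Compute π = P·y − TC at each output: y=0: -110; y=1: -67; y=2: -12; y=3: 57; y=4: 124; y=5: 184; y=6: 239; y=7: 276; y=8: 289; y=9: 276.
Profit is maximized at y = 8. AVC there is 193/8 = $24.12 ≤ P, so producing beats shutting down (which would give -$110).

y = 8; profit = $289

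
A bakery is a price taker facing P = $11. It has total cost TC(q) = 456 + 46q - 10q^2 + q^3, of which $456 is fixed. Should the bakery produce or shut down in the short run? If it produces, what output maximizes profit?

From TC, MC = TC'(q) = 46 - 20q + 3q^2 and AVC = VC/q = 46 - 10q + q^2.
The AVC parabola has its vertex at q = 10/2 = 5, where AVC = 46 - 10·5 + 5^2 = $21.
Since P = $11 < min AVC = $21, price fails to cover variable cost at any output.
The firm minimizes its loss by shutting down and losing only its fixed cost of $456.

Shut down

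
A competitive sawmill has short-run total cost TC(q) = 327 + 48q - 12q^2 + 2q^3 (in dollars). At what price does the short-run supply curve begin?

$30 per unit

Short-run supply begins at min AVC. From VC = 48q - 12q^2 + 2q^3, AVC = 48 - 12q + 2q^2.
dAVC/dq = -12 + 4q = 0 gives q = 3. min AVC = 48 - 12·3 + 2·3^2 = 30.
For P < $30 the firm produces nothing.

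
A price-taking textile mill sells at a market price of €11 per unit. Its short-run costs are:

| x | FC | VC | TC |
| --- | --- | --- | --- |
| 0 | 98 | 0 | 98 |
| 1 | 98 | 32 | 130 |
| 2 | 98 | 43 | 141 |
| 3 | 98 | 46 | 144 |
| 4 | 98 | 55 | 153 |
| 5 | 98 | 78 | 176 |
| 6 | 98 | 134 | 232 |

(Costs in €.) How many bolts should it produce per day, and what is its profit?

Compute π = P·x − TC at each output: x=0: -98; x=1: -119; x=2: -119; x=3: -111; x=4: -109; x=5: -121; x=6: -166.
Profit is highest at x = 0. Equivalently, the lowest AVC in the table is 55/4 ≈ €13.75 at x = 4, and P = €11 falls below it — price never covers variable cost, so the firm shuts down and loses only its fixed cost.

x = 0 (shut down); profit = -€98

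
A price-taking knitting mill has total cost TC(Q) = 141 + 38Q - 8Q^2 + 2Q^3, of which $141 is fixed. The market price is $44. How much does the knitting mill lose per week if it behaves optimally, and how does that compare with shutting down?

AVC = 38 - 8Q + 2Q^2 has its minimum $30 at Q = 2; price $44 clears that bar, so the firm operates.
With MC = 38 - 16Q + 6Q^2, P = MC on the upward-sloping part at Q* = 3.
TR = 44·3 = 132. TC = 141 + 96 = 237. Profit = 132 − 237 = -$105.
By producing, the firm covers all variable cost plus $36 of fixed cost; shutting down would lose the full $141.

Profit = -$105 at Q = 3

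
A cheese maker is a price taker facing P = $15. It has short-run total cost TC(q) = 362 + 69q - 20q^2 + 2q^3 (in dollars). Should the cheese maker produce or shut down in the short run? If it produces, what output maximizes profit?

Strip out fixed cost: VC = 69q - 20q^2 + 2q^3. Then AVC = 69 - 20q + 2q^2 and MC = 69 - 40q + 6q^2.
AVC hits its minimum where MC = AVC, at q = 5, giving min AVC = 69 - 20·5 + 2·5^2 = $19.
P = $15 lies below min AVC = $19; no output level covers variable cost.
Shutting down limits the loss to fixed cost, $362.

Shut down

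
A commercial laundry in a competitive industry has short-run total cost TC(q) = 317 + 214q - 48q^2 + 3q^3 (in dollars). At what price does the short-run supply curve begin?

The shutdown price is the minimum of AVC. VC = 214q - 48q^2 + 3q^3, so AVC = 214 - 48q + 3q^2.
At the minimum of AVC, MC = AVC. MC = 214 - 96q + 9q^2; setting MC = AVC gives 6q^2 - 48q = 0, so q = 8. min AVC = 22.
For P < $22 the firm produces nothing.

$22 per unit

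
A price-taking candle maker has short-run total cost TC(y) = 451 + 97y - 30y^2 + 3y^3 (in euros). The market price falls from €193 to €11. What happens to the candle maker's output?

Output falls from 8 to 0 (the firm shuts down)

AVC = 97 - 30y + 3y^2, minimized at y = 5 where min AVC = €22. MC = 97 - 60y + 9y^2.
With P = €193 above the shutdown price, P = MC gives y = 8.
At P = €11 < min AVC = €22, price no longer covers variable cost at any output, so the firm shuts down: y = 0.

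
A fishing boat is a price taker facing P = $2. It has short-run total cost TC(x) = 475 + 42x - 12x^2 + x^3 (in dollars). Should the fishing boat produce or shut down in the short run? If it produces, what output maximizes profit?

Variable cost is VC = 42x - 12x^2 + x^3, so AVC = VC/x = 42 - 12x + x^2 and MC = dTC/dx = 42 - 24x + 3x^2.
AVC hits its minimum where MC = AVC, at x = 6, giving min AVC = 42 - 12·6 + 6^2 = $6.
P = $2 lies below min AVC = $6; no output level covers variable cost.
Best response: produce nothing and absorb the $475 fixed cost.

Shut down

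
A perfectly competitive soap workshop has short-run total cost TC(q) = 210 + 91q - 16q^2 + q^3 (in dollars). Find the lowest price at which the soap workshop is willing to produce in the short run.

The firm shuts down when price falls below the minimum of average variable cost. AVC = VC/q = 91 - 16q + q^2.
At the minimum of AVC, MC = AVC. MC = 91 - 32q + 3q^2; setting MC = AVC gives 2q^2 - 16q = 0, so q = 8. min AVC = 27.
So the shutdown price is $27.

$27 per unit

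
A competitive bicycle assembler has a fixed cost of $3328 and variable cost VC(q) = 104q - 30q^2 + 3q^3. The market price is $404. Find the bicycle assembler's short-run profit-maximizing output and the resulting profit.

Profit = -$328 at q = 10

AVC = 104 - 30q + 3q^2; min AVC = $29 at q = 5. Since P = $404 ≥ min AVC, the firm produces.
MC = 104 - 60q + 9q^2. Setting P = MC and taking the root on the rising branch gives q* = 10.
TR = 404·10 = 4040. TC = 3328 + 1040 = 4368. Profit = 4040 − 4368 = -$328.
By producing, the firm covers all variable cost plus $3000 of fixed cost; shutting down would lose the full $3328.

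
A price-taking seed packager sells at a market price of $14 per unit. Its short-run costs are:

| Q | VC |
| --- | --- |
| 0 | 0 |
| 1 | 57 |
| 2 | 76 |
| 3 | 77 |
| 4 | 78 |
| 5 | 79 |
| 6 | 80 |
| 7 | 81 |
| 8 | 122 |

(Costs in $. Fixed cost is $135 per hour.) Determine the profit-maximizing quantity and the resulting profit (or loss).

Compute π = P·Q − TC at each output: Q=0: -135; Q=1: -178; Q=2: -183; Q=3: -170; Q=4: -157; Q=5: -144; Q=6: -131; Q=7: -118; Q=8: -145.
Profit is maximized at Q = 7. AVC there is 81/7 = $11.57 ≤ P, so producing beats shutting down (which would give -$135).

Q = 7; profit = -$118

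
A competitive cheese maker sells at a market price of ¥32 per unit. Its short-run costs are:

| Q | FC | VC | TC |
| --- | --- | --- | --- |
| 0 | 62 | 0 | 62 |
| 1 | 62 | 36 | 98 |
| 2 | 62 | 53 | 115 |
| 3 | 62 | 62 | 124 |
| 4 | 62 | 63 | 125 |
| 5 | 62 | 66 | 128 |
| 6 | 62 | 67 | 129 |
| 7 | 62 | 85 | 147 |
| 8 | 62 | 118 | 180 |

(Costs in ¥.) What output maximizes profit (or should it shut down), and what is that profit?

Q = 7; profit = ¥77

Tabulate TR − TC: Q=0: -62; Q=1: -66; Q=2: -51; Q=3: -28; Q=4: 3; Q=5: 32; Q=6: 63; Q=7: 77; Q=8: 76.
Profit is maximized at Q = 7. AVC there is 85/7 = ¥12.14 ≤ P, so producing beats shutting down (which would give -¥62).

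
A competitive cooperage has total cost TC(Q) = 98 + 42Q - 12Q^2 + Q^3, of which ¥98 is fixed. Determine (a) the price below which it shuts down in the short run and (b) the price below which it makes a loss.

AVC = 42 - 12Q + Q^2; minimized at Q = 6, giving min AVC = ¥6. That is the shutdown price.
ATC = 98/Q + 42 - 12Q + Q^2. Setting dATC/dQ = −98/Q^2 − 12 + 2Q = 0 gives Q = 7 (since 2·7^3 − 12·7^2 = 98).
min ATC = 98/7 + 42 − 12·7 + 7^2 = ¥21. That is the break-even price.
Between these two prices the firm operates at a loss; above ¥21 it earns a profit.

Shutdown price = ¥6; break-even price = ¥21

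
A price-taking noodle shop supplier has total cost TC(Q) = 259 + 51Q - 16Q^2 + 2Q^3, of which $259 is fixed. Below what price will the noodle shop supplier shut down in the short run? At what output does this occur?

The shutdown price is the minimum of AVC. VC = 51Q - 16Q^2 + 2Q^3, so AVC = 51 - 16Q + 2Q^2.
dAVC/dQ = -16 + 4Q = 0 gives Q = 4. min AVC = 51 - 16·4 + 2·4^2 = 19.
So the shutdown price is $19.

$19 per unit, at Q = 4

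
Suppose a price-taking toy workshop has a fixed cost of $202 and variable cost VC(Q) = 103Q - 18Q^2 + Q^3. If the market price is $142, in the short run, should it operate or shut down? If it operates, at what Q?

From TC, MC = TC'(Q) = 103 - 36Q + 3Q^2 and AVC = VC/Q = 103 - 18Q + Q^2.
AVC hits its minimum where MC = AVC, at Q = 9, giving min AVC = 103 - 18·9 + 9^2 = $22.
Because $142 ≥ $22, revenue can cover variable cost; the firm operates.
Set P = MC: 142 = 103 - 36Q + 3Q^2 → -39 - 36Q + 3Q^2 = 0. The roots are Q = -1 and Q = 13; the profit-maximizing output is on the rising part of MC, so Q* = 13.
Check: AVC at Q = 13 is $38 ≤ P, so revenue covers variable cost.
Profit = P·Q − TC = 142·13 − 696 = $1150.

Produce at Q = 13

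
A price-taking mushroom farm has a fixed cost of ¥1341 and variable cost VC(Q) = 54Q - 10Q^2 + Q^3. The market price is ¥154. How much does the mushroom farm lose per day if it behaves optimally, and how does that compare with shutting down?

Profit = -¥341 at Q = 10

AVC = 54 - 10Q + Q^2; min AVC = ¥29 at Q = 5. Since P = ¥154 ≥ min AVC, the firm produces.
MC = 54 - 20Q + 3Q^2. Setting P = MC and taking the root on the rising branch gives Q* = 10.
TR = 154·10 = 1540. TC = 1341 + 540 = 1881. Profit = 1540 − 1881 = -¥341.
That loss of ¥341 beats the ¥1341 the firm would lose by shutting down; producing recovers ¥1000 of fixed cost.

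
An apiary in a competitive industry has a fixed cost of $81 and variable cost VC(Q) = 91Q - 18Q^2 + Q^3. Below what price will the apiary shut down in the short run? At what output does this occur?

The firm shuts down when price falls below the minimum of average variable cost. AVC = VC/Q = 91 - 18Q + Q^2.
dAVC/dQ = -18 + 2Q = 0 gives Q = 9. min AVC = 91 - 18·9 + 9^2 = 10.
The firm shuts down for any P below $10.

$10 per unit, at Q = 9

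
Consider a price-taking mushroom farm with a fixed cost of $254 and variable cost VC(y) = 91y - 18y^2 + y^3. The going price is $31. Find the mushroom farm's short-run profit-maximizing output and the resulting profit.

Profit = -$54 at y = 10

AVC = 91 - 18y + y^2; min AVC = $10 at y = 9. Since P = $31 ≥ min AVC, the firm produces.
MC = 91 - 36y + 3y^2. Setting P = MC and taking the root on the rising branch gives y* = 10.
TR = 31·10 = 310. TC = 254 + 110 = 364. Profit = 310 − 364 = -$54.
By producing, the firm covers all variable cost plus $200 of fixed cost; shutting down would lose the full $254.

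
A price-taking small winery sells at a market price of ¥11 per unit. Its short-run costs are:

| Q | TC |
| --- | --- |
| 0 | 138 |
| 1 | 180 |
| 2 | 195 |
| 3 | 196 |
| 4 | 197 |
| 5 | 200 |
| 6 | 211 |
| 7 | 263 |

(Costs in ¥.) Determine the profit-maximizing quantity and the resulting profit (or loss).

Profit at each row (π = 11Q − TC): Q=0: -138; Q=1: -169; Q=2: -173; Q=3: -163; Q=4: -153; Q=5: -145; Q=6: -145; Q=7: -186.
Profit is highest at Q = 0. Equivalently, the lowest AVC in the table is 73/6 ≈ ¥12.17 at Q = 6, and P = ¥11 falls below it — price never covers variable cost, so the firm shuts down and loses only its fixed cost.

Q = 0 (shut down); profit = -¥138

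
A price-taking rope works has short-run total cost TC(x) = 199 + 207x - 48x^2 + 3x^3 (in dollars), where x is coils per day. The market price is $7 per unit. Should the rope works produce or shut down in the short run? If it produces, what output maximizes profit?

From TC, MC = TC'(x) = 207 - 96x + 9x^2 and AVC = VC/x = 207 - 48x + 3x^2.
AVC hits its minimum where MC = AVC, at x = 8, giving min AVC = 207 - 48·8 + 3·8^2 = $15.
P = $7 lies below min AVC = $15; no output level covers variable cost.
Shutting down limits the loss to fixed cost, $199.

Shut down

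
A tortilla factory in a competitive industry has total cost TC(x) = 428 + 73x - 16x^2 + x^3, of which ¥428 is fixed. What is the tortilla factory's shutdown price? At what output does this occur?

The shutdown price is the minimum of AVC. VC = 73x - 16x^2 + x^3, so AVC = 73 - 16x + x^2.
dAVC/dx = -16 + 2x = 0 gives x = 8. min AVC = 73 - 16·8 + 8^2 = 9.
The firm shuts down for any P below ¥9.

¥9 per unit, at x = 8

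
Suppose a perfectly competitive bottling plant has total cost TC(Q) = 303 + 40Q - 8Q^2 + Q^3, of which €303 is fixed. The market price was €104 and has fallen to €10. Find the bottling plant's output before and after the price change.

Output falls from 8 to 0 (the firm shuts down)

AVC = 40 - 8Q + Q^2, minimized at Q = 4 where min AVC = €24. MC = 40 - 16Q + 3Q^2.
With P = €104 above the shutdown price, P = MC gives Q = 8.
At P = €10 < min AVC = €24, price no longer covers variable cost at any output, so the firm shuts down: Q = 0.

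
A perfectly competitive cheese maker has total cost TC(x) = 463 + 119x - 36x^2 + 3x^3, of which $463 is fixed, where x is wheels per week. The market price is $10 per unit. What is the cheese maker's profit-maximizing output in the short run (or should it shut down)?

Variable cost is VC = 119x - 36x^2 + 3x^3, so AVC = VC/x = 119 - 36x + 3x^2 and MC = dTC/dx = 119 - 72x + 9x^2.
AVC hits its minimum where MC = AVC, at x = 6, giving min AVC = 119 - 36·6 + 3·6^2 = $11.
With P < min AVC ($10 < $11), every unit sold adds to the loss.
Best response: produce nothing and absorb the $463 fixed cost.

Shut down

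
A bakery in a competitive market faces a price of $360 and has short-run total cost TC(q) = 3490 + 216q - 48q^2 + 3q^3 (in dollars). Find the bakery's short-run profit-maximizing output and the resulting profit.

Profit = -$34 at q = 12

AVC = 216 - 48q + 3q^2; min AVC = $24 at q = 8. Since P = $360 ≥ min AVC, the firm produces.
MC = 216 - 96q + 9q^2. Setting P = MC and taking the root on the rising branch gives q* = 12.
TR = 360·12 = 4320. TC = 3490 + 864 = 4354. Profit = 4320 − 4354 = -$34.
Shutting down would mean losing the fixed cost of $3490, so operating at a loss of $34 is better by $3456.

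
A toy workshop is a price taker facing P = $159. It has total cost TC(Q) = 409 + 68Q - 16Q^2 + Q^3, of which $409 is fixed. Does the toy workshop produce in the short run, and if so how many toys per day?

Variable cost is VC = 68Q - 16Q^2 + Q^3, so AVC = VC/Q = 68 - 16Q + Q^2 and MC = dTC/dQ = 68 - 32Q + 3Q^2.
The AVC parabola has its vertex at Q = 16/2 = 8, where AVC = 68 - 16·8 + 8^2 = $4.
P = $159 exceeds min AVC = $4, so the firm stays open.
Set P = MC: 159 = 68 - 32Q + 3Q^2 → -91 - 32Q + 3Q^2 = 0. The roots are Q = -7/3 and Q = 13; the profit-maximizing output is on the rising part of MC, so Q* = 13.
Check: AVC at Q = 13 is $29 ≤ P, so revenue covers variable cost.
Profit = P·Q − TC = 159·13 − 786 = $1281.

Produce at Q = 13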